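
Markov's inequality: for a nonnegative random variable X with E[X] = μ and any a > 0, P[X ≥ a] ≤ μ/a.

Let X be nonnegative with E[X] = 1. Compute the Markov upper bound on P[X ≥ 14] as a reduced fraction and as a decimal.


μ = E[X] = 1, a = 14.
Markov: P[X ≥ 14] ≤ μ/a = (1)/14 = 1/14.
Numerically: ≈ 0.07143.
(Since a = 14 > μ = 1.00000, the bound 1/14 is < 1 and informative.)

P[X ≥ 14] ≤ 1/14 ≈ 0.07143.


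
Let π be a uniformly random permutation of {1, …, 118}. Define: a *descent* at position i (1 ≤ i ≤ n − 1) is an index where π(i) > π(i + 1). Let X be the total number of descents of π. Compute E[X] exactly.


Write X = Σ X_I over i = 1, …, 117, with X_I the indicator of one descent.
There are 117 indicators.
For each fixed i, the pair (π(i), π(i+1)) is a uniformly random ordered pair of distinct values from {1, …, 118}; by symmetry P[π(i) > π(i+1)] = 1/2.
By linearity: E[X] = 117 · (1/2) = (118 − 1) · (1/2) = 117/2 ≈ 58.500.

E[X] = 117/2 = 58.500.


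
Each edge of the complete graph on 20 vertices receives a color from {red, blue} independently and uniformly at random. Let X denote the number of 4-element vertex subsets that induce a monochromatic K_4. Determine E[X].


Let X = Σ_S X_S over the C(20, 4) = 4845 subsets S of size 4, where X_S = 1 if the K_4 on S is monochromatic.
For a fixed S, the K_4 on S has C(4, 2) = 6 edges. P[all 6 edges red] = (1/2)^6, and likewise for blue, so P[monochromatic] = 2·(1/2)^6 = 2^{1 − 6} = 1/32.
By linearity of expectation: E[X] = C(20, 4) · 2^{1 − 6} = 4845 · 1/32 = 4845/32.
Numerically: E[X] ≈ 151.406.

E[X] = C(20,4)·2^(1−C(4,2)) = 4845/32 ≈ 151.406.


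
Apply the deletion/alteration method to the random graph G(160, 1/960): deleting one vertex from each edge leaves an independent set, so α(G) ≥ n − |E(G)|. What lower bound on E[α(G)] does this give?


E[|E(G)|] = C(160, 2)·p = 12720 · (1/960) = 53/4.
E[α(G)] ≥ n − E[|E(G)|] = 160 − 53/4 = 587/4.
Numerically: ≈ 146.75000.
(This is only a lower bound; the true E[α(G)] may be larger.)

E[α(G)] ≥ 587/4 ≈ 146.75000.


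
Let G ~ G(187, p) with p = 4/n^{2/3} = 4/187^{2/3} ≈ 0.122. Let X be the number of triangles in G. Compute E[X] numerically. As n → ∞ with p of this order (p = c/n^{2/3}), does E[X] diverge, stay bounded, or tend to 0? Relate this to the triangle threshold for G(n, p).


Number of potential triangles: C(187, 3) = 1072445.
Each occurs with probability p³ ≈ (0.122)³ ≈ 1.83019e-03.
By linearity: E[X] = C(187, 3)·p³ ≈ 1072445 · 1.83019e-03 ≈ 1962.781.
Since α = 2/3 < 1, p = c/n^{2/3} ≫ 1/n is above the triangle threshold p ~ 1/n. Asymptotically E[X] ~ (c³/6)·n^{3(1−α)} = (4³/6)·n^{1} → ∞; triangles are abundant w.h.p.

E[X] ≈ 1962.781; in regime p = Θ(1/n^{2/3}) E[X] diverges (above the triangle threshold p ~ 1/n).


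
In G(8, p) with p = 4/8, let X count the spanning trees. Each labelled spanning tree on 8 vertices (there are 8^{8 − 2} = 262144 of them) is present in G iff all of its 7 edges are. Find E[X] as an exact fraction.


K_8 has 8^{8 − 2} = 262144 labelled spanning trees.
For each such spanning tree H, let X_H = 1 if all 7 edges of H are present in G. Then P[X_H = 1] = p^{7} = (1/2)^{7} = 1/128.
By linearity: E[X] = Σ_H E[X_H] = 262144 · p^{7} = 262144 · 1/128 = 2048.
Numerically: E[X] ≈ 2048.

E[X] = 262144 · (1/2)^{7} = 2048 ≈ 2048.


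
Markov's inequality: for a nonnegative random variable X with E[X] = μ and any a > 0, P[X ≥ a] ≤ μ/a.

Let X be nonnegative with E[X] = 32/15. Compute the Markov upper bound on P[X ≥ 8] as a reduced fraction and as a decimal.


μ = E[X] = 32/15, a = 8.
Markov: P[X ≥ 8] ≤ μ/a = (32/15)/8 = 4/15.
Numerically: ≈ 0.2667.
(Since a = 8 > μ = 2.1333, the bound 4/15 is < 1 and informative.)

P[X ≥ 8] ≤ 4/15 ≈ 0.2667.


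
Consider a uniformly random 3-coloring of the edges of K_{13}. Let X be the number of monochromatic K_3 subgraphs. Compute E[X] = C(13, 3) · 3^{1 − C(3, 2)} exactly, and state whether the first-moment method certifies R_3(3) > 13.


E[X] = C(13, 3) · 3^{1 − 3} = 286 · 3^{−2} = 286/9.
As a reduced fraction: E[X] = 286/9 ≈ 31.777778.
Is E[X] < 1? NO.
Since E[X] ≥ 1, the first-moment bound is inconclusive at n = 13; it does NOT by itself certify R_3(3) > 13.

E[X] = 286/9 ≈ 31.777778; E[X] ≥ 1; first-moment method inconclusive here.


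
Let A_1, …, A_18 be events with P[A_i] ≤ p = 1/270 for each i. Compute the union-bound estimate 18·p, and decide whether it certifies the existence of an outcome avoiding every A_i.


Union bound: P[∪_{i=1}^{18} A_i] ≤ Σ_i P[A_i] ≤ 18·p = 18·(1/270) = 1/15.
Numerically: 1/15 ≈ 0.0667.
Is 1/15 < 1? YES.
Since P[∪ A_i] ≤ 1/15 < 1, the complement has P[∩ A_i^c] ≥ 1 − 1/15 = 14/15 > 0, so some outcome avoids every A_i.

18·p = 1/15 ≈ 0.0667; existence CERTIFIED by the union bound.


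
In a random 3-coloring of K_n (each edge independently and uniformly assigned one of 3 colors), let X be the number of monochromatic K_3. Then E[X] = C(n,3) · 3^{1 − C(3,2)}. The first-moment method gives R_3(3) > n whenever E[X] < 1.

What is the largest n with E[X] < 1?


We need C(n, 3) · 3^{1 − 3} < 1, i.e. C(n, 3) < 3^{3 − 1} = 9.
Check values of n near the boundary:
  n = 3: C(3, 3) = 1; 1 < 9? YES
  n = 4: C(4, 3) = 4; 4 < 9? YES
  n = 5: C(5, 3) = 10; 10 < 9? NO
The largest n with C(n, 3) < 9 is n = 4 (where E[X] = 4/9 ≈ 0.444). Hence R_3(3) > 4, i.e. R_3(3) ≥ 5.

Largest n = 4; hence R_3(3) > 4.


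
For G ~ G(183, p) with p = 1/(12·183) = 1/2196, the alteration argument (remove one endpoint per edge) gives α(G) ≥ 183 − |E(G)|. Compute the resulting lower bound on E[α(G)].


E[|E(G)|] = C(183, 2)·p = 16653 · (1/2196) = 91/12.
E[α(G)] ≥ n − E[|E(G)|] = 183 − 91/12 = 2105/12.
Numerically: ≈ 175.4167.
(This is only a lower bound; the true E[α(G)] may be larger.)

E[α(G)] ≥ 2105/12 ≈ 175.4167.


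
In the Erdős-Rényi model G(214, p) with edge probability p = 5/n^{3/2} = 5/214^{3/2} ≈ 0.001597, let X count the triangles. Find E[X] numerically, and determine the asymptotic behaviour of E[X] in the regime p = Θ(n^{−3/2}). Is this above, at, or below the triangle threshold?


Number of potential triangles: C(214, 3) = 1610564.
Each occurs with probability p³ ≈ (0.001597)³ ≈ 4.074253e-09.
By linearity: E[X] = C(214, 3)·p³ ≈ 1610564 · 4.074253e-09 ≈ 0.0066.
Since α = 3/2 > 1, p = c/n^{3/2} = o(1/n) is below the triangle threshold p ~ 1/n. Asymptotically E[X] ~ (c³/6)·n^{3(1−α)} = (5³/6)·n^{-1.5} → 0, so by Markov's inequality G has no triangles w.h.p.

E[X] ≈ 0.0066; in regime p = Θ(1/n^{3/2}) E[X] tends to 0 (below the triangle threshold p ~ 1/n).


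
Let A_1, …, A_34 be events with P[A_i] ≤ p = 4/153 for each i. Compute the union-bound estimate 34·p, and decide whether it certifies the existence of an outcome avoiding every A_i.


Union bound: P[∪_{i=1}^{34} A_i] ≤ Σ_i P[A_i] ≤ 34·p = 34·(4/153) = 8/9.
Numerically: 8/9 ≈ 0.8889.
Is 8/9 < 1? YES.
Since P[∪ A_i] ≤ 8/9 < 1, the complement has P[∩ A_i^c] ≥ 1 − 8/9 = 1/9 > 0, so some outcome avoids every A_i.

34·p = 8/9 ≈ 0.8889; existence CERTIFIED by the union bound.


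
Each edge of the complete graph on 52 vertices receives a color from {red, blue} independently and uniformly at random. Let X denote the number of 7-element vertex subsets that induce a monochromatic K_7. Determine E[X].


Let X = Σ_S X_S over the C(52, 7) = 133784560 subsets S of size 7, where X_S = 1 if the K_7 on S is monochromatic.
For a fixed S, the K_7 on S has C(7, 2) = 21 edges. P[all 21 edges red] = (1/2)^21, and likewise for blue, so P[monochromatic] = 2·(1/2)^21 = 2^{1 − 21} = 1/1048576.
Summing: E[X] = C(52, 7) · 2^{1 − 21} = 133784560 · 1/1048576 = 8361535/65536.
Numerically: E[X] ≈ 127.587.

E[X] = C(52,7)·2^(1−C(7,2)) = 8361535/65536 ≈ 127.587.


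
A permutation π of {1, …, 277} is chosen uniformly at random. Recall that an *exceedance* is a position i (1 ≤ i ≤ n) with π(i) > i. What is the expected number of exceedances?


Write X = Σ_{i=1}^{277} X_i, where X_i = 1_{π(i) > i}.
For each fixed i, π(i) is uniform over {1, …, 277} (marginal of a uniform permutation), so P[π(i) > i] = (n − i)/n. Summing: Σ_{i=1}^{277} (n − i)/n = (0 + 1 + … + 276)/277 = 277(277 − 1)/(2·277) = (277 − 1)/2.
Hence E[X] = Σ_{i=1}^{277} (277 − i)/277 = 138 ≈ 138.00000.

E[X] = 138 = 138.00000.


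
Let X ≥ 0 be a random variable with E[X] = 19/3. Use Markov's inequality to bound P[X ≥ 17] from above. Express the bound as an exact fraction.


μ = E[X] = 19/3, a = 17.
Markov: P[X ≥ 17] ≤ μ/a = (19/3)/17 = 19/51.
Numerically: ≈ 0.373.
(Since a = 17 > μ = 6.333, the bound 19/51 is < 1 and informative.)

P[X ≥ 17] ≤ 19/51 ≈ 0.373.


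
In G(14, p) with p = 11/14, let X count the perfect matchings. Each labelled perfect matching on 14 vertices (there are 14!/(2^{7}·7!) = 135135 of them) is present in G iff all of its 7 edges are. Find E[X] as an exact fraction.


K_14 has 14!/(2^{7}·7!) = 135135 labelled perfect matchings.
For each such perfect matching H, let X_H = 1 if all 7 edges of H are present in G. Then P[X_H = 1] = p^{7} = (11/14)^{7} = 19487171/105413504.
By linearity: E[X] = Σ_H E[X_H] = 135135 · p^{7} = 135135 · 19487171/105413504 = 376199836155/15059072.
Numerically: E[X] ≈ 24982.

E[X] = 135135 · (11/14)^{7} = 376199836155/15059072 ≈ 24982.


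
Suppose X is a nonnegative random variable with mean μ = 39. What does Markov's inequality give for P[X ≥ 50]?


μ = E[X] = 39, a = 50.
Markov: P[X ≥ 50] ≤ μ/a = (39)/50 = 39/50.
Numerically: ≈ 0.780.
(Since a = 50 > μ = 39.000, the bound 39/50 is < 1 and informative.)

P[X ≥ 50] ≤ 39/50 ≈ 0.780.


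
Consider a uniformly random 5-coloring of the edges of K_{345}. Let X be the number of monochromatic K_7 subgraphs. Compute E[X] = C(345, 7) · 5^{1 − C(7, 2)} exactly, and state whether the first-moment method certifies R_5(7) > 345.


E[X] = C(345, 7) · 5^{1 − 21} = 108567596033820 · 5^{−20} = 108567596033820/95367431640625.
As a reduced fraction: E[X] = 21713519206764/19073486328125 ≈ 1.1384138.
Is E[X] < 1? NO.
Since E[X] ≥ 1, the first-moment bound is inconclusive at n = 345; it does NOT by itself certify R_5(7) > 345.

E[X] = 21713519206764/19073486328125 ≈ 1.1384138; E[X] ≥ 1; first-moment method inconclusive here.


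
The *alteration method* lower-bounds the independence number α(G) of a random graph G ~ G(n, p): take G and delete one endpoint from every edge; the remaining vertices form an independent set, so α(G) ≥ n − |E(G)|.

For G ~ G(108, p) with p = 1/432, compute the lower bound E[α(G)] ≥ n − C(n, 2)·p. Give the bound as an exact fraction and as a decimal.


E[|E(G)|] = C(108, 2)·p = 5778 · (1/432) = 107/8.
E[α(G)] ≥ n − E[|E(G)|] = 108 − 107/8 = 757/8.
Numerically: ≈ 94.625000.
(This is only a lower bound; the true E[α(G)] may be larger.)

E[α(G)] ≥ 757/8 ≈ 94.625000.


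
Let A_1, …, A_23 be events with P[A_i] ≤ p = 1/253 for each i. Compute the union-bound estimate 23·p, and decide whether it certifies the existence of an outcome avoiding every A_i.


Union bound: P[∪_{i=1}^{23} A_i] ≤ Σ_i P[A_i] ≤ 23·p = 23·(1/253) = 1/11.
Numerically: 1/11 ≈ 0.090909.
Is 1/11 < 1? YES.
Since P[∪ A_i] ≤ 1/11 < 1, the complement has P[∩ A_i^c] ≥ 1 − 1/11 = 10/11 > 0, so some outcome avoids every A_i.

23·p = 1/11 ≈ 0.090909; existence CERTIFIED by the union bound.


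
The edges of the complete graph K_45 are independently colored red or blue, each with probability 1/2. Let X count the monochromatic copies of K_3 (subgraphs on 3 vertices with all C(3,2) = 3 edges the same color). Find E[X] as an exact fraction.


Let X = Σ_S X_S over the C(45, 3) = 14190 subsets S of size 3, where X_S = 1 if the K_3 on S is monochromatic.
For a fixed S, the K_3 on S has C(3, 2) = 3 edges. P[all 3 edges red] = (1/2)^3, and likewise for blue, so P[monochromatic] = 2·(1/2)^3 = 2^{1 − 3} = 1/4.
Summing: E[X] = C(45, 3) · 2^{1 − 3} = 14190 · 1/4 = 7095/2.
Numerically: E[X] ≈ 3547.500.

E[X] = C(45,3)·2^(1−C(3,2)) = 7095/2 ≈ 3547.500.


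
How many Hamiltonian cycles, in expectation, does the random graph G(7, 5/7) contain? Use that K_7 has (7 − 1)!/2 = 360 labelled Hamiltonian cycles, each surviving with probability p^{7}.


K_7 has (7 − 1)!/2 = 360 labelled Hamiltonian cycles.
For each such Hamiltonian cycle H, let X_H = 1 if all 7 edges of H are present in G. Then P[X_H = 1] = p^{7} = (5/7)^{7} = 78125/823543.
By linearity of expectation: E[X] = Σ_H E[X_H] = 360 · p^{7} = 360 · 78125/823543 = 28125000/823543.
Numerically: E[X] ≈ 34.2.

E[X] = 360 · (5/7)^{7} = 28125000/823543 ≈ 34.2.


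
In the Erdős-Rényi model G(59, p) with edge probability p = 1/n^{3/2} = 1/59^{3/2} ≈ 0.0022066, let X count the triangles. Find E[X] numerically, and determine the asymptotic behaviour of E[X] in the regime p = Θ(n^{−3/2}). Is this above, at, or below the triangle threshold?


Number of potential triangles: C(59, 3) = 32509.
Each occurs with probability p³ ≈ (0.0022066)³ ≈ 1.0743999e-08.
By linearity: E[X] = C(59, 3)·p³ ≈ 32509 · 1.0743999e-08 ≈ 0.00035.
Since α = 3/2 > 1, p = c/n^{3/2} = o(1/n) is below the triangle threshold p ~ 1/n. Asymptotically E[X] ~ (c³/6)·n^{3(1−α)} = (1³/6)·n^{-1.5} → 0, so by Markov's inequality G has no triangles w.h.p.

E[X] ≈ 0.00035; in regime p = Θ(1/n^{3/2}) E[X] tends to 0 (below the triangle threshold p ~ 1/n).


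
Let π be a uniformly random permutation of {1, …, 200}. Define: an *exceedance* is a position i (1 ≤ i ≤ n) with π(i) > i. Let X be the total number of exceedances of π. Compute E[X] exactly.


Write X = Σ_{i=1}^{200} X_i, where X_i = 1_{π(i) > i}.
For each fixed i, π(i) is uniform over {1, …, 200} (marginal of a uniform permutation), so P[π(i) > i] = (n − i)/n. Summing: Σ_{i=1}^{200} (n − i)/n = (0 + 1 + … + 199)/200 = 200(200 − 1)/(2·200) = (200 − 1)/2.
Hence E[X] = Σ_{i=1}^{200} (200 − i)/200 = 199/2 ≈ 99.50000.

E[X] = 199/2 = 99.50000.


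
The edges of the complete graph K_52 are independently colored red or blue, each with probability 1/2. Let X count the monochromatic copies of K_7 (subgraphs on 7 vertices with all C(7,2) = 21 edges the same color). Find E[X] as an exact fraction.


Let X = Σ_S X_S over the C(52, 7) = 133784560 subsets S of size 7, where X_S = 1 if the K_7 on S is monochromatic.
For a fixed S, the K_7 on S has C(7, 2) = 21 edges. P[all 21 edges red] = (1/2)^21, and likewise for blue, so P[monochromatic] = 2·(1/2)^21 = 2^{1 − 21} = 1/1048576.
By linearity: E[X] = C(52, 7) · 2^{1 − 21} = 133784560 · 1/1048576 = 8361535/65536.
Numerically: E[X] ≈ 127.587.

E[X] = C(52,7)·2^(1−C(7,2)) = 8361535/65536 ≈ 127.587.


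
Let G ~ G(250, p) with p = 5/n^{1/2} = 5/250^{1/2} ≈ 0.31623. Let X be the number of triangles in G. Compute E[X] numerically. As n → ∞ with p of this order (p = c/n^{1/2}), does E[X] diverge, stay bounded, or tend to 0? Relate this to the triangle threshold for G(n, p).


Number of potential triangles: C(250, 3) = 2573000.
Each occurs with probability p³ ≈ (0.31623)³ ≈ 3.1622777e-02.
By linearity: E[X] = C(250, 3)·p³ ≈ 2573000 · 3.1622777e-02 ≈ 81365.40420.
Since α = 1/2 < 1, p = c/n^{1/2} ≫ 1/n is above the triangle threshold p ~ 1/n. Asymptotically E[X] ~ (c³/6)·n^{3(1−α)} = (5³/6)·n^{1.5} → ∞; triangles are abundant w.h.p.

E[X] ≈ 81365.40420; in regime p = Θ(1/n^{1/2}) E[X] diverges (above the triangle threshold p ~ 1/n).


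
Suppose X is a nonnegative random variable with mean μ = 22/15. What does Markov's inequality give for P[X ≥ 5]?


μ = E[X] = 22/15, a = 5.
Markov: P[X ≥ 5] ≤ μ/a = (22/15)/5 = 22/75.
Numerically: ≈ 0.29333.
(Since a = 5 > μ = 1.46667, the bound 22/75 is < 1 and informative.)

P[X ≥ 5] ≤ 22/75 ≈ 0.29333.


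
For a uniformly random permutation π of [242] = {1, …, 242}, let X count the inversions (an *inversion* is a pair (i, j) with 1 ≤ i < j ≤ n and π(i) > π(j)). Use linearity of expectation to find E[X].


Write X = Σ X_I over the C(242, 2) = 29161 pairs i < j, with X_I the indicator of one inversion.
There are 29161 indicators.
For each fixed pair i < j, the values π(i) and π(j) are two distinct elements of {1, …, 242} in uniformly random order; by symmetry P[π(i) > π(j)] = 1/2.
By linearity: E[X] = 29161 · (1/2) = C(242, 2) · (1/2) = 29161/2 = 29161/2 ≈ 14580.500.

E[X] = 29161/2 = 14580.500.


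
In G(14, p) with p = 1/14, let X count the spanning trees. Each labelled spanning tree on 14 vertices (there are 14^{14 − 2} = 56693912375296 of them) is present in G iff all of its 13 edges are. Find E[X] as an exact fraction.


K_14 has 14^{14 − 2} = 56693912375296 labelled spanning trees.
For each such spanning tree H, let X_H = 1 if all 13 edges of H are present in G. Then P[X_H = 1] = p^{13} = (1/14)^{13} = 1/793714773254144.
Summing the indicators: E[X] = Σ_H E[X_H] = 56693912375296 · p^{13} = 56693912375296 · 1/793714773254144 = 1/14.
Numerically: E[X] ≈ 0.07143.

E[X] = 56693912375296 · (1/14)^{13} = 1/14 ≈ 0.07143.


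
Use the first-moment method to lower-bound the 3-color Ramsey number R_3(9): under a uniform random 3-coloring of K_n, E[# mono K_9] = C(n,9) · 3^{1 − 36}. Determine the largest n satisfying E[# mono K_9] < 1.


We need C(n, 9) · 3^{1 − 36} < 1, i.e. C(n, 9) < 3^{36 − 1} = 50031545098999707.
Check values of n near the boundary:
  n = 297: C(297, 9) = 43842345008337645; 43842345008337645 < 50031545098999707? YES
  n = 298: C(298, 9) = 45207677551849890; 45207677551849890 < 50031545098999707? YES
  n = 299: C(299, 9) = 46610674441390059; 46610674441390059 < 50031545098999707? YES
  n = 300: C(300, 9) = 48052241692154700; 48052241692154700 < 50031545098999707? YES
  n = 301: C(301, 9) = 49533303936090975; 49533303936090975 < 50031545098999707? YES
  n = 302: C(302, 9) = 51054804739588650; 51054804739588650 < 50031545098999707? NO
  n = 303: C(303, 9) = 52617706925494425; 52617706925494425 < 50031545098999707? NO
  n = 304: C(304, 9) = 54222992899492560; 54222992899492560 < 50031545098999707? NO
The largest n with C(n, 9) < 50031545098999707 is n = 301 (where E[X] = 16511101312030325/16677181699666569 ≈ 0.990041). Hence R_3(9) > 301, i.e. R_3(9) ≥ 302.

Largest n = 301; hence R_3(9) > 301.


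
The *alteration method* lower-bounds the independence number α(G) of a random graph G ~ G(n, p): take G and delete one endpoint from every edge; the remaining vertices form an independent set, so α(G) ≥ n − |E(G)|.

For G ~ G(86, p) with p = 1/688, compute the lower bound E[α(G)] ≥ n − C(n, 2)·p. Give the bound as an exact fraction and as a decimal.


E[|E(G)|] = C(86, 2)·p = 3655 · (1/688) = 85/16.
E[α(G)] ≥ n − E[|E(G)|] = 86 − 85/16 = 1291/16.
Numerically: ≈ 80.687500.
(This is only a lower bound; the true E[α(G)] may be larger.)

E[α(G)] ≥ 1291/16 ≈ 80.687500.


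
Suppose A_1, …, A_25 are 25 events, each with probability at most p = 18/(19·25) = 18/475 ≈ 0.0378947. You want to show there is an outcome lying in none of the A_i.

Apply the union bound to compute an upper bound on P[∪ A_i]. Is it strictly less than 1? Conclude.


Union bound: P[∪_{i=1}^{25} A_i] ≤ Σ_i P[A_i] ≤ 25·p = 25·(18/475) = 18/19.
Numerically: 18/19 ≈ 0.9473684.
Is 18/19 < 1? YES.
Since P[∪ A_i] ≤ 18/19 < 1, the complement has P[∩ A_i^c] ≥ 1 − 18/19 = 1/19 > 0, so some outcome avoids every A_i.

25·p = 18/19 ≈ 0.9473684; existence CERTIFIED by the union bound.


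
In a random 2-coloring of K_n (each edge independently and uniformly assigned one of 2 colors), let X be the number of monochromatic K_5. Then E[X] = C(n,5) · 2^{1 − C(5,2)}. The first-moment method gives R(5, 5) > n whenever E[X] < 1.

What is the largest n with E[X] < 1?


We need C(n, 5) · 2^{1 − 10} < 1, i.e. C(n, 5) < 2^{10 − 1} = 512.
Check values of n near the boundary:
  n = 9: C(9, 5) = 126; 126 < 512? YES
  n = 10: C(10, 5) = 252; 252 < 512? YES
  n = 11: C(11, 5) = 462; 462 < 512? YES
  n = 12: C(12, 5) = 792; 792 < 512? NO
The largest n with C(n, 5) < 512 is n = 11 (where E[X] = 231/256 ≈ 0.9023). Hence R(5, 5) > 11, i.e. R(5, 5) ≥ 12.

Largest n = 11; hence R(5, 5) > 11.


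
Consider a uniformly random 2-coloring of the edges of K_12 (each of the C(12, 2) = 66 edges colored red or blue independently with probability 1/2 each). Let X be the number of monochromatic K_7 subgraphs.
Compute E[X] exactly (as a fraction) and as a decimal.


Let X = Σ_S X_S over the C(12, 7) = 792 subsets S of size 7, where X_S = 1 if the K_7 on S is monochromatic.
For a fixed S, the K_7 on S has C(7, 2) = 21 edges. P[all 21 edges red] = (1/2)^21, and likewise for blue, so P[monochromatic] = 2·(1/2)^21 = 2^{1 − 21} = 1/1048576.
By linearity: E[X] = C(12, 7) · 2^{1 − 21} = 792 · 1/1048576 = 99/131072.
Numerically: E[X] ≈ 0.000755.

E[X] = C(12,7)·2^(1−C(7,2)) = 99/131072 ≈ 0.000755.


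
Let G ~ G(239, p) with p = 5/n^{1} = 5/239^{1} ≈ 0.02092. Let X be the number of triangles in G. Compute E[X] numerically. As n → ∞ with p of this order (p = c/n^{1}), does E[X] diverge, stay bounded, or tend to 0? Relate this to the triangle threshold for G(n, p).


Number of potential triangles: C(239, 3) = 2246839.
Each occurs with probability p³ ≈ (0.02092)³ ≈ 9.156222e-06.
By linearity: E[X] = C(239, 3)·p³ ≈ 2246839 · 9.156222e-06 ≈ 20.5726.
Here α = 1, so p = 5/n is exactly at the triangle threshold p ~ 1/n. Asymptotically E[X] → c³/6 = 5³/6 = 125/6 ≈ 20.8333, a bounded constant. In this regime the triangle count is asymptotically Poisson(c³/6).

E[X] ≈ 20.5726; in regime p = Θ(1/n^{1}) E[X] stays bounded (at the triangle threshold p ~ 1/n).


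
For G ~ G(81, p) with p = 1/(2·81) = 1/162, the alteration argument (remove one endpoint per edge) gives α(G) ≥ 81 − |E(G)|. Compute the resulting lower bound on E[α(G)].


E[|E(G)|] = C(81, 2)·p = 3240 · (1/162) = 20.
E[α(G)] ≥ n − E[|E(G)|] = 81 − 20 = 61.
Numerically: ≈ 61.0000.
(This is only a lower bound; the true E[α(G)] may be larger.)

E[α(G)] ≥ 61 ≈ 61.0000.


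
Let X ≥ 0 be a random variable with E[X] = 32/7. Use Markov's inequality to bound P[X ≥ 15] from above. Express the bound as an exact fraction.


μ = E[X] = 32/7, a = 15.
Markov: P[X ≥ 15] ≤ μ/a = (32/7)/15 = 32/105.
Numerically: ≈ 0.3048.
(Since a = 15 > μ = 4.5714, the bound 32/105 is < 1 and informative.)

P[X ≥ 15] ≤ 32/105 ≈ 0.3048.


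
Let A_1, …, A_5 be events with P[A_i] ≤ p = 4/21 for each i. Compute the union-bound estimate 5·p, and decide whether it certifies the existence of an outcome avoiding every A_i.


Union bound: P[∪_{i=1}^{5} A_i] ≤ Σ_i P[A_i] ≤ 5·p = 5·(4/21) = 20/21.
Numerically: 20/21 ≈ 0.9523810.
Is 20/21 < 1? YES.
Since P[∪ A_i] ≤ 20/21 < 1, the complement has P[∩ A_i^c] ≥ 1 − 20/21 = 1/21 > 0, so some outcome avoids every A_i.

5·p = 20/21 ≈ 0.9523810; existence CERTIFIED by the union bound.


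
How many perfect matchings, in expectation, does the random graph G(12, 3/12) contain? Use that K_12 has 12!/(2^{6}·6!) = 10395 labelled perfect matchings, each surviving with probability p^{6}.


K_12 has 12!/(2^{6}·6!) = 10395 labelled perfect matchings.
For each such perfect matching H, let X_H = 1 if all 6 edges of H are present in G. Then P[X_H = 1] = p^{6} = (1/4)^{6} = 1/4096.
By linearity of expectation: E[X] = Σ_H E[X_H] = 10395 · p^{6} = 10395 · 1/4096 = 10395/4096.
Numerically: E[X] ≈ 2.5378.

E[X] = 10395 · (1/4)^{6} = 10395/4096 ≈ 2.5378.


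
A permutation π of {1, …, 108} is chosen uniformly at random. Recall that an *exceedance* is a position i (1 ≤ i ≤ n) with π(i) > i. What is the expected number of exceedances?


Write X = Σ_{i=1}^{108} X_i, where X_i = 1_{π(i) > i}.
For each fixed i, π(i) is uniform over {1, …, 108} (marginal of a uniform permutation), so P[π(i) > i] = (n − i)/n. Summing: Σ_{i=1}^{108} (n − i)/n = (0 + 1 + … + 107)/108 = 108(108 − 1)/(2·108) = (108 − 1)/2.
Hence E[X] = Σ_{i=1}^{108} (108 − i)/108 = 107/2 ≈ 53.500000.

E[X] = 107/2 = 53.500000.


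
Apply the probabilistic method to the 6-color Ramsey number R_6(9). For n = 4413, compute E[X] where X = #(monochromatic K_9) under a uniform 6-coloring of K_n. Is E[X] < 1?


E[X] = C(4413, 9) · 6^{1 − 36} = 1734990840325017881257917265 · 6^{−35} = 1734990840325017881257917265/1719070799748422591028658176.
As a reduced fraction: E[X] = 1734990840325017881257917265/1719070799748422591028658176 ≈ 1.00926.
Is E[X] < 1? NO.
Since E[X] ≥ 1, the first-moment bound is inconclusive at n = 4413; it does NOT by itself certify R_6(9) > 4413.

E[X] = 1734990840325017881257917265/1719070799748422591028658176 ≈ 1.00926; E[X] ≥ 1; first-moment method inconclusive here.


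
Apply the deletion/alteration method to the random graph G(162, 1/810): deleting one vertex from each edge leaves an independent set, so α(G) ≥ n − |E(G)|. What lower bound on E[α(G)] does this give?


E[|E(G)|] = C(162, 2)·p = 13041 · (1/810) = 161/10.
E[α(G)] ≥ n − E[|E(G)|] = 162 − 161/10 = 1459/10.
Numerically: ≈ 145.9000.
(This is only a lower bound; the true E[α(G)] may be larger.)

E[α(G)] ≥ 1459/10 ≈ 145.9000.


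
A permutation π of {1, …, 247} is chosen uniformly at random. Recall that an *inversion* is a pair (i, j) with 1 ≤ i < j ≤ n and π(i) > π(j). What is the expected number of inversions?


Write X = Σ X_I over the C(247, 2) = 30381 pairs i < j, with X_I the indicator of one inversion.
There are 30381 indicators.
For each fixed pair i < j, the values π(i) and π(j) are two distinct elements of {1, …, 247} in uniformly random order; by symmetry P[π(i) > π(j)] = 1/2.
By linearity: E[X] = 30381 · (1/2) = C(247, 2) · (1/2) = 30381/2 = 30381/2 ≈ 15190.500.

E[X] = 30381/2 = 15190.500.


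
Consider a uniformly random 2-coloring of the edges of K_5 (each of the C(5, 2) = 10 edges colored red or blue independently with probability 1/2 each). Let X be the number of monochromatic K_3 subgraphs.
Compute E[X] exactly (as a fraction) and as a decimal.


Let X = Σ_S X_S over the C(5, 3) = 10 subsets S of size 3, where X_S = 1 if the K_3 on S is monochromatic.
For a fixed S, the K_3 on S has C(3, 2) = 3 edges. P[all 3 edges red] = (1/2)^3, and likewise for blue, so P[monochromatic] = 2·(1/2)^3 = 2^{1 − 3} = 1/4.
By linearity of expectation: E[X] = C(5, 3) · 2^{1 − 3} = 10 · 1/4 = 5/2.
Numerically: E[X] ≈ 2.50000.

E[X] = C(5,3)·2^(1−C(3,2)) = 5/2 ≈ 2.50000.


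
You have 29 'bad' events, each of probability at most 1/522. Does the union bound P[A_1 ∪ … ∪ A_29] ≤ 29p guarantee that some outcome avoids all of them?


Union bound: P[∪_{i=1}^{29} A_i] ≤ Σ_i P[A_i] ≤ 29·p = 29·(1/522) = 1/18.
Numerically: 1/18 ≈ 0.0556.
Is 1/18 < 1? YES.
Since P[∪ A_i] ≤ 1/18 < 1, the complement has P[∩ A_i^c] ≥ 1 − 1/18 = 17/18 > 0, so some outcome avoids every A_i.

29·p = 1/18 ≈ 0.0556; existence CERTIFIED by the union bound.


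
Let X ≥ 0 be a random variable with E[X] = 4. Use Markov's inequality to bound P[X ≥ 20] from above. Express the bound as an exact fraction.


μ = E[X] = 4, a = 20.
Markov: P[X ≥ 20] ≤ μ/a = (4)/20 = 1/5.
Numerically: ≈ 0.2000.
(Since a = 20 > μ = 4.0000, the bound 1/5 is < 1 and informative.)

P[X ≥ 20] ≤ 1/5 ≈ 0.2000.


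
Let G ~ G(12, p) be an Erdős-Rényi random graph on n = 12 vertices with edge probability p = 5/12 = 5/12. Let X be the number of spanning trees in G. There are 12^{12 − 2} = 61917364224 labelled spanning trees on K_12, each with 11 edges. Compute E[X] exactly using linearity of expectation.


K_12 has 12^{12 − 2} = 61917364224 labelled spanning trees.
For each such spanning tree H, let X_H = 1 if all 11 edges of H are present in G. Then P[X_H = 1] = p^{11} = (5/12)^{11} = 48828125/743008370688.
By linearity: E[X] = Σ_H E[X_H] = 61917364224 · p^{11} = 61917364224 · 48828125/743008370688 = 48828125/12.
Numerically: E[X] ≈ 4.069e+06.

E[X] = 61917364224 · (5/12)^{11} = 48828125/12 ≈ 4.069e+06.


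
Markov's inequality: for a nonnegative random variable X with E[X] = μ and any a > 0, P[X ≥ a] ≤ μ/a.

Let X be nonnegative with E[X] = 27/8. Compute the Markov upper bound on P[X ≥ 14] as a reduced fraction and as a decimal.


μ = E[X] = 27/8, a = 14.
Markov: P[X ≥ 14] ≤ μ/a = (27/8)/14 = 27/112.
Numerically: ≈ 0.24107.
(Since a = 14 > μ = 3.37500, the bound 27/112 is < 1 and informative.)

P[X ≥ 14] ≤ 27/112 ≈ 0.24107.


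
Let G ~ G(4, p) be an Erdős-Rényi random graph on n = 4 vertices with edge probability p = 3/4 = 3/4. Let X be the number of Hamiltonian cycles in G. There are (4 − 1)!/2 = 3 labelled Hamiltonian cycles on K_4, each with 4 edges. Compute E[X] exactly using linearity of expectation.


K_4 has (4 − 1)!/2 = 3 labelled Hamiltonian cycles.
For each such Hamiltonian cycle H, let X_H = 1 if all 4 edges of H are present in G. Then P[X_H = 1] = p^{4} = (3/4)^{4} = 81/256.
By linearity of expectation: E[X] = Σ_H E[X_H] = 3 · p^{4} = 3 · 81/256 = 243/256.
Numerically: E[X] ≈ 0.949.

E[X] = 3 · (3/4)^{4} = 243/256 ≈ 0.949.


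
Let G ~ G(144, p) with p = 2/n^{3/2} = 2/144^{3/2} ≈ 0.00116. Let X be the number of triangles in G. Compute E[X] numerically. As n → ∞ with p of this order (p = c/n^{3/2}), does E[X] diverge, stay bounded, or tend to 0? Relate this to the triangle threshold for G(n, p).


Number of potential triangles: C(144, 3) = 487344.
Each occurs with probability p³ ≈ (0.00116)³ ≈ 1.55045e-09.
By linearity: E[X] = C(144, 3)·p³ ≈ 487344 · 1.55045e-09 ≈ 0.001.
Since α = 3/2 > 1, p = c/n^{3/2} = o(1/n) is below the triangle threshold p ~ 1/n. Asymptotically E[X] ~ (c³/6)·n^{3(1−α)} = (2³/6)·n^{-1.5} → 0, so by Markov's inequality G has no triangles w.h.p.

E[X] ≈ 0.001; in regime p = Θ(1/n^{3/2}) E[X] tends to 0 (below the triangle threshold p ~ 1/n).


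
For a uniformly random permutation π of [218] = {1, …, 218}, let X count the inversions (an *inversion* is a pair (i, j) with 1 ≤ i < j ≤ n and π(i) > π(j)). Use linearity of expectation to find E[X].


Write X = Σ X_I over the C(218, 2) = 23653 pairs i < j, with X_I the indicator of one inversion.
There are 23653 indicators.
For each fixed pair i < j, the values π(i) and π(j) are two distinct elements of {1, …, 218} in uniformly random order; by symmetry P[π(i) > π(j)] = 1/2.
By linearity: E[X] = 23653 · (1/2) = C(218, 2) · (1/2) = 23653/2 = 23653/2 ≈ 11826.500.

E[X] = 23653/2 = 11826.500.


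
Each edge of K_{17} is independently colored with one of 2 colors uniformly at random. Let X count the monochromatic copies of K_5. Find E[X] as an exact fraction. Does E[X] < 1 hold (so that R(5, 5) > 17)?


E[X] = C(17, 5) · 2^{1 − 10} = 6188 · 2^{−9} = 6188/512.
As a reduced fraction: E[X] = 1547/128 ≈ 12.0859.
Is E[X] < 1? NO.
Since E[X] ≥ 1, the first-moment bound is inconclusive at n = 17; it does NOT by itself certify R(5, 5) > 17.

E[X] = 1547/128 ≈ 12.0859; E[X] ≥ 1; first-moment method inconclusive here.


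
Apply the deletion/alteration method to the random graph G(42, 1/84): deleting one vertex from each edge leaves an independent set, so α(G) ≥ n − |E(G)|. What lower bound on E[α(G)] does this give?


E[|E(G)|] = C(42, 2)·p = 861 · (1/84) = 41/4.
E[α(G)] ≥ n − E[|E(G)|] = 42 − 41/4 = 127/4.
Numerically: ≈ 31.750000.
(This is only a lower bound; the true E[α(G)] may be larger.)

E[α(G)] ≥ 127/4 ≈ 31.750000.


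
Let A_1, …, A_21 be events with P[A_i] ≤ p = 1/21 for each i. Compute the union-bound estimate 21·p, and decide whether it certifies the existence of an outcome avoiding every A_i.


Union bound: P[∪_{i=1}^{21} A_i] ≤ Σ_i P[A_i] ≤ 21·p = 21·(1/21) = 1.
Numerically: 1 ≈ 1.000000.
Is 1 < 1? NO.
Since the bound 1 is ≥ 1, the union bound is uninformative here; it does NOT by itself certify existence.

21·p = 1 ≈ 1.000000; existence NOT certified by the union bound.


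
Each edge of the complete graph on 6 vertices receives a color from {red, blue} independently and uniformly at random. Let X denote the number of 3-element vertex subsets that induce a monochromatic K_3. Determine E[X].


Let X = Σ_S X_S over the C(6, 3) = 20 subsets S of size 3, where X_S = 1 if the K_3 on S is monochromatic.
For a fixed S, the K_3 on S has C(3, 2) = 3 edges. P[all 3 edges red] = (1/2)^3, and likewise for blue, so P[monochromatic] = 2·(1/2)^3 = 2^{1 − 3} = 1/4.
By linearity: E[X] = C(6, 3) · 2^{1 − 3} = 20 · 1/4 = 5.
Numerically: E[X] ≈ 5.00000.

E[X] = C(6,3)·2^(1−C(3,2)) = 5 ≈ 5.00000.


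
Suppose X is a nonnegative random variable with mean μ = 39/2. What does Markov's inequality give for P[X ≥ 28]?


μ = E[X] = 39/2, a = 28.
Markov: P[X ≥ 28] ≤ μ/a = (39/2)/28 = 39/56.
Numerically: ≈ 0.696.
(Since a = 28 > μ = 19.500, the bound 39/56 is < 1 and informative.)

P[X ≥ 28] ≤ 39/56 ≈ 0.696.


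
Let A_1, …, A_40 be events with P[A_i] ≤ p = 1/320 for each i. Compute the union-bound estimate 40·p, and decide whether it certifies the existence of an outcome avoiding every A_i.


Union bound: P[∪_{i=1}^{40} A_i] ≤ Σ_i P[A_i] ≤ 40·p = 40·(1/320) = 1/8.
Numerically: 1/8 ≈ 0.12500.
Is 1/8 < 1? YES.
Since P[∪ A_i] ≤ 1/8 < 1, the complement has P[∩ A_i^c] ≥ 1 − 1/8 = 7/8 > 0, so some outcome avoids every A_i.

40·p = 1/8 ≈ 0.12500; existence CERTIFIED by the union bound.


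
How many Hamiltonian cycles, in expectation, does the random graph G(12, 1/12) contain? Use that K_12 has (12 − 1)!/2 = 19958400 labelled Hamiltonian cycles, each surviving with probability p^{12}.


K_12 has (12 − 1)!/2 = 19958400 labelled Hamiltonian cycles.
For each such Hamiltonian cycle H, let X_H = 1 if all 12 edges of H are present in G. Then P[X_H = 1] = p^{12} = (1/12)^{12} = 1/8916100448256.
Summing the indicators: E[X] = Σ_H E[X_H] = 19958400 · p^{12} = 19958400 · 1/8916100448256 = 1925/859963392.
Numerically: E[X] ≈ 2.2385e-06.

E[X] = 19958400 · (1/12)^{12} = 1925/859963392 ≈ 2.2385e-06.


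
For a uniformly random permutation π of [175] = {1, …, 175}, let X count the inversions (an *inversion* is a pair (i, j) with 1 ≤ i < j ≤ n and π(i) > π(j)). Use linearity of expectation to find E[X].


Write X = Σ X_I over the C(175, 2) = 15225 pairs i < j, with X_I the indicator of one inversion.
There are 15225 indicators.
For each fixed pair i < j, the values π(i) and π(j) are two distinct elements of {1, …, 175} in uniformly random order; by symmetry P[π(i) > π(j)] = 1/2.
By linearity: E[X] = 15225 · (1/2) = C(175, 2) · (1/2) = 15225/2 = 15225/2 ≈ 7612.5000.

E[X] = 15225/2 = 7612.5000.


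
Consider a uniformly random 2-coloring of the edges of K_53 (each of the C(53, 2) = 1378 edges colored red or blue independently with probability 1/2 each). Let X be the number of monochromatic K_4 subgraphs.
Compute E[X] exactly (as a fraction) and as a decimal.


Let X = Σ_S X_S over the C(53, 4) = 292825 subsets S of size 4, where X_S = 1 if the K_4 on S is monochromatic.
For a fixed S, the K_4 on S has C(4, 2) = 6 edges. P[all 6 edges red] = (1/2)^6, and likewise for blue, so P[monochromatic] = 2·(1/2)^6 = 2^{1 − 6} = 1/32.
By linearity of expectation: E[X] = C(53, 4) · 2^{1 − 6} = 292825 · 1/32 = 292825/32.
Numerically: E[X] ≈ 9150.781250.

E[X] = C(53,4)·2^(1−C(4,2)) = 292825/32 ≈ 9150.781250.


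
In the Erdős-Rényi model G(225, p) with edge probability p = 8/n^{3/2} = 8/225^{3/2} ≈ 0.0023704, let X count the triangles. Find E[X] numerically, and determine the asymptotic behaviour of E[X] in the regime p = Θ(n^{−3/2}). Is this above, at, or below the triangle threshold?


Number of potential triangles: C(225, 3) = 1873200.
Each occurs with probability p³ ≈ (0.0023704)³ ≈ 1.3318295e-08.
By linearity: E[X] = C(225, 3)·p³ ≈ 1873200 · 1.3318295e-08 ≈ 0.02495.
Since α = 3/2 > 1, p = c/n^{3/2} = o(1/n) is below the triangle threshold p ~ 1/n. Asymptotically E[X] ~ (c³/6)·n^{3(1−α)} = (8³/6)·n^{-1.5} → 0, so by Markov's inequality G has no triangles w.h.p.

E[X] ≈ 0.02495; in regime p = Θ(1/n^{3/2}) E[X] tends to 0 (below the triangle threshold p ~ 1/n).


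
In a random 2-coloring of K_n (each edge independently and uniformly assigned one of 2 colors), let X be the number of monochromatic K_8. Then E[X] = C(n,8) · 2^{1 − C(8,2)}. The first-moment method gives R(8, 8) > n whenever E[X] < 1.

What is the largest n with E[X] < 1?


We need C(n, 8) · 2^{1 − 28} < 1, i.e. C(n, 8) < 2^{28 − 1} = 134217728.
Check values of n near the boundary:
  n = 37: C(37, 8) = 38608020; 38608020 < 134217728? YES
  n = 38: C(38, 8) = 48903492; 48903492 < 134217728? YES
  n = 39: C(39, 8) = 61523748; 61523748 < 134217728? YES
  n = 40: C(40, 8) = 76904685; 76904685 < 134217728? YES
  n = 41: C(41, 8) = 95548245; 95548245 < 134217728? YES
  n = 42: C(42, 8) = 118030185; 118030185 < 134217728? YES
  n = 43: C(43, 8) = 145008513; 145008513 < 134217728? NO
  n = 44: C(44, 8) = 177232627; 177232627 < 134217728? NO
  n = 45: C(45, 8) = 215553195; 215553195 < 134217728? NO
The largest n with C(n, 8) < 134217728 is n = 42 (where E[X] = 118030185/134217728 ≈ 0.879). Hence R(8, 8) > 42, i.e. R(8, 8) ≥ 43.

Largest n = 42; hence R(8, 8) > 42.


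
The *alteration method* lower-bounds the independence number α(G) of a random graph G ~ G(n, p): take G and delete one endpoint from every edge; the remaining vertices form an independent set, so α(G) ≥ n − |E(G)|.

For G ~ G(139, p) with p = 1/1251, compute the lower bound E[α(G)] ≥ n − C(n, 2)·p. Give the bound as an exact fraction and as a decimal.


E[|E(G)|] = C(139, 2)·p = 9591 · (1/1251) = 23/3.
E[α(G)] ≥ n − E[|E(G)|] = 139 − 23/3 = 394/3.
Numerically: ≈ 131.333.
(This is only a lower bound; the true E[α(G)] may be larger.)

E[α(G)] ≥ 394/3 ≈ 131.333.


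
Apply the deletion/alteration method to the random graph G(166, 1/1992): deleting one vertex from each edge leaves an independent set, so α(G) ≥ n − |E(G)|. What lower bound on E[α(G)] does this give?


E[|E(G)|] = C(166, 2)·p = 13695 · (1/1992) = 55/8.
E[α(G)] ≥ n − E[|E(G)|] = 166 − 55/8 = 1273/8.
Numerically: ≈ 159.125000.
(This is only a lower bound; the true E[α(G)] may be larger.)

E[α(G)] ≥ 1273/8 ≈ 159.125000.


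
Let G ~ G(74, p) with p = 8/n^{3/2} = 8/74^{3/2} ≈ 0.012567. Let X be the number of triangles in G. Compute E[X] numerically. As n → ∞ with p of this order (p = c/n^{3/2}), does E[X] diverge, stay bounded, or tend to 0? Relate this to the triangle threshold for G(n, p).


Number of potential triangles: C(74, 3) = 64824.
Each occurs with probability p³ ≈ (0.012567)³ ≈ 1.9848479e-06.
By linearity: E[X] = C(74, 3)·p³ ≈ 64824 · 1.9848479e-06 ≈ 0.12867.
Since α = 3/2 > 1, p = c/n^{3/2} = o(1/n) is below the triangle threshold p ~ 1/n. Asymptotically E[X] ~ (c³/6)·n^{3(1−α)} = (8³/6)·n^{-1.5} → 0, so by Markov's inequality G has no triangles w.h.p.

E[X] ≈ 0.12867; in regime p = Θ(1/n^{3/2}) E[X] tends to 0 (below the triangle threshold p ~ 1/n).


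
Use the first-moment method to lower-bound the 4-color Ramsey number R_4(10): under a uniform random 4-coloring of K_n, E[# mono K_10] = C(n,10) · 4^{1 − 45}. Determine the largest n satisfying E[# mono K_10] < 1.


We need C(n, 10) · 4^{1 − 45} < 1, i.e. C(n, 10) < 4^{45 − 1} = 309485009821345068724781056.
Check values of n near the boundary:
  n = 2019: C(2019, 10) = 303322949179835278009229628; 303322949179835278009229628 < 309485009821345068724781056? YES
  n = 2020: C(2020, 10) = 304832018578739931133653656; 304832018578739931133653656 < 309485009821345068724781056? YES
  n = 2021: C(2021, 10) = 306347841644770462864800616; 306347841644770462864800616 < 309485009821345068724781056? YES
  n = 2022: C(2022, 10) = 307870445231474093395937796; 307870445231474093395937796 < 309485009821345068724781056? YES
  n = 2023: C(2023, 10) = 309399856285778485315440716; 309399856285778485315440716 < 309485009821345068724781056? YES
  n = 2024: C(2024, 10) = 310936101848269937576192656; 310936101848269937576192656 < 309485009821345068724781056? NO
  n = 2025: C(2025, 10) = 312479209053472269772600560; 312479209053472269772600560 < 309485009821345068724781056? NO
The largest n with C(n, 10) < 309485009821345068724781056 is n = 2023 (where E[X] = 77349964071444621328860179/77371252455336267181195264 ≈ 0.99972). Hence R_4(10) > 2023, i.e. R_4(10) ≥ 2024.

Largest n = 2023; hence R_4(10) > 2023.
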